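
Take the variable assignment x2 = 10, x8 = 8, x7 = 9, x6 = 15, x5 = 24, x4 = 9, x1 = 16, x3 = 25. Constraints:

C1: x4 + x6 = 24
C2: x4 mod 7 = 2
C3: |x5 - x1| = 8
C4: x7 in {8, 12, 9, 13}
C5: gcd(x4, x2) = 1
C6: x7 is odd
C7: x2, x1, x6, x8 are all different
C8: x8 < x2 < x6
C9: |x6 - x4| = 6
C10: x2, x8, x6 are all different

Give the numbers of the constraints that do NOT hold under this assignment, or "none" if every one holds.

Yes — all constraints hold.

C1: x4 + x6 = 9 + 15 = 24  ✓
C2: 9 mod 7 = 2  ✓
C3: |24 - 16| = 8  ✓
C4: x7 = 9 is in {8, 12, 9, 13}  ✓
C5: gcd(9, 10) = 1  ✓
C6: x7 = 9 is odd  ✓
C7: values 10, 16, 15, 8 are pairwise distinct  ✓
C8: values 8 < 10 < 15  ✓
C9: |15 - 9| = 6  ✓
C10: values 10, 8, 15 are pairwise distinct  ✓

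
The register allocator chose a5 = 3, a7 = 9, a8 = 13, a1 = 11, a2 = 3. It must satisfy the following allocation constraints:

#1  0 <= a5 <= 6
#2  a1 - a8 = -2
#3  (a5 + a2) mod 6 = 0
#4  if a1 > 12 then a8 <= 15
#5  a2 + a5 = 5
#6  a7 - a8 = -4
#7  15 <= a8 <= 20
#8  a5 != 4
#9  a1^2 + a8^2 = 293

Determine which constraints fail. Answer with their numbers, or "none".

#1 a5 = 3 lies in [0, 6] — holds.
#2 a1 - a8 = 11 - 13 = -2 — holds.
#3 a5 + a2 = 6; 6 mod 6 = 0 — holds.
#4 a1 = 11, not > 12; antecedent false, conditional vacuously true — holds.
#5 a2 + a5 = 3 + 3 = 6, not 5 — fails.
#6 a7 - a8 = 9 - 13 = -4 — holds.
#7 a8 = 13 is outside [15, 20] — fails.
#8 a5 = 3, and 3 ≠ 4 — holds.
#9 a1^2 + a8^2 = 11^2 + 13^2 = 121 + 169 = 290, not 293 — fails.

Constraints 5, 7, 9 are violated.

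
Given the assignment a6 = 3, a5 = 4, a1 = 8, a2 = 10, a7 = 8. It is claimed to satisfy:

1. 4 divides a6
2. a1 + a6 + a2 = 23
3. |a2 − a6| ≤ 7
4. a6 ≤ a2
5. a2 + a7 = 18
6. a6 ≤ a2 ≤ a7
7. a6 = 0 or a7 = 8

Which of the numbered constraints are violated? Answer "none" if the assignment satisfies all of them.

Violated: 1, 2, 6.

1. 3 = 4×0 + 3, so 4 does not divide 3  ✗
2. a1 + a6 + a2 = 8 + 3 + 10 = 21, not 23  ✗
3. |10 − 3| = 7; 7 ≤ 7  ✓
4. a6 = 3, a2 = 10; 3 ≤ 10  ✓
5. a2 + a7 = 10 + 8 = 18  ✓
6. values 3, 10, 8; a2 = 10 is not ≤ a7 = 8  ✗
7. a6 = 3 ≠ 0, but a7 = 8 = 8 (second disjunct)  ✓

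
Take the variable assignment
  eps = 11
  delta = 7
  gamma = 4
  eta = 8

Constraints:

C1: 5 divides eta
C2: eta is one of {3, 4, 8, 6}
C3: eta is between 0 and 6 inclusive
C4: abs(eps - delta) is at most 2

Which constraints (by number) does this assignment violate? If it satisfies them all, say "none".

Constraints 1, 3, and 4 are violated.

C1: 8 = 5*1 + 3, so 5 does not divide 8 — does not hold.
C2: eta = 8 is in {3, 4, 8, 6} — holds.
C3: eta = 8 is outside [0, 6] — does not hold.
C4: abs(11 - 7) = 4; 4 > 2, exceeds bound 2 — does not hold.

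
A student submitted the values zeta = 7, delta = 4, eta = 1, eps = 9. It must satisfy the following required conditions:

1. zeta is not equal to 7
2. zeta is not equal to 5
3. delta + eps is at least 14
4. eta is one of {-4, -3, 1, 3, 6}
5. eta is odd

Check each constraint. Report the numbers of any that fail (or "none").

No — constraints 1, 3 are not satisfied.

1. zeta = 7, but 7 is required to differ  fails
2. zeta = 7, and 7 ≠ 5  holds
3. delta + eps = 4 + 9 = 13; 13 < 14, bound 14 not met  fails
4. eta = 1 is in {-4, -3, 1, 3, 6}  holds
5. eta = 1 is odd  holds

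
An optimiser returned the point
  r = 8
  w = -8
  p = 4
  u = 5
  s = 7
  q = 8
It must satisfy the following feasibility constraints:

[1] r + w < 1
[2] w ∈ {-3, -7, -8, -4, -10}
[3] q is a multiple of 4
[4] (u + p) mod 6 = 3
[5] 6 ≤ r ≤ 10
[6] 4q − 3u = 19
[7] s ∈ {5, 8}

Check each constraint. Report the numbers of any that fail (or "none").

[1] r + w = 8 + (-8) = 0; 0 < 1 — holds.
[2] w = -8 is in {-3, -7, -8, -4, -10} — holds.
[3] 8 / 4 = 2, so 4 divides 8 — holds.
[4] u + p = 9; 9 mod 6 = 3 — holds.
[5] r = 8 lies in [6, 10] — holds.
[6] 4q − 3u = 4(8) − 3(5) = 17, not 19 — fails.
[7] s = 7 is not in {5, 8} — fails.

Constraints 6, 7 are violated.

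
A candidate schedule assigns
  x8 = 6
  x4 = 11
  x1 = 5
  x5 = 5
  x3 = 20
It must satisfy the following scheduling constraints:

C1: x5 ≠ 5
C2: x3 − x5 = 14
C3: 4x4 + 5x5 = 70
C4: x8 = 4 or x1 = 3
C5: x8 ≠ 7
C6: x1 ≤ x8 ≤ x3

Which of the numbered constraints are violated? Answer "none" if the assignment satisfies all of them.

C1: x5 = 5, but 5 is required to differ — fails.
C2: x3 − x5 = 20 − 5 = 15, not 14 — fails.
C3: 4x4 + 5x5 = 4(11) + 5(5) = 69, not 70 — fails.
C4: x8 = 6 ≠ 4 and x1 = 5 ≠ 3; both disjuncts false — fails.
C5: x8 = 6, and 6 ≠ 7 — holds.
C6: values 5 ≤ 6 ≤ 20 — holds.

Constraints 1, 2, 3, and 4 are violated.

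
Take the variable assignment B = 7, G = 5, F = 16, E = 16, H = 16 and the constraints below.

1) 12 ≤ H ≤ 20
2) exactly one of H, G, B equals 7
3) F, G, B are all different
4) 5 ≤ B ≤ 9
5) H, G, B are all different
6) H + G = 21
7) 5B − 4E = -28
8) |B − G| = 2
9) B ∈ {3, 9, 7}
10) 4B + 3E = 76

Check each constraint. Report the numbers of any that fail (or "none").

No — constraint 7 is not satisfied.

1) H = 16 lies in [12, 20]  ✔
2) H=16, G=5, B=7; 1 of them equals 7  ✔
3) values 16, 5, 7 are pairwise distinct  ✔
4) B = 7 lies in [5, 9]  ✔
5) values 16, 5, 7 are pairwise distinct  ✔
6) H + G = 16 + 5 = 21  ✔
7) 5B − 4E = 5(7) − 4(16) = -29, not -28  ✘
8) |7 − 5| = 2  ✔
9) B = 7 is in {3, 9, 7}  ✔
10) 4B + 3E = 4(7) + 3(16) = 76  ✔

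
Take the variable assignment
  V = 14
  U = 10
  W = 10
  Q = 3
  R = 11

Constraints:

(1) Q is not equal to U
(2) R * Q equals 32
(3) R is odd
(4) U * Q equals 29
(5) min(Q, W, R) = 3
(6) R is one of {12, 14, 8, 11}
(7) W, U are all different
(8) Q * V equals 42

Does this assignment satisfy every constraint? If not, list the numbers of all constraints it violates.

(1) Q = 3, U = 10; distinct  OK
(2) R * Q = 11 * 3 = 33, not 32  FAIL
(3) R = 11 is odd  OK
(4) U * Q = 10 * 3 = 30, not 29  FAIL
(5) min(3, 10, 11) = 3  OK
(6) R = 11 is in {12, 14, 8, 11}  OK
(7) W = U = 10, not all different  FAIL
(8) Q * V = 3 * 14 = 42  OK

Constraints 2, 4, and 7 do not hold.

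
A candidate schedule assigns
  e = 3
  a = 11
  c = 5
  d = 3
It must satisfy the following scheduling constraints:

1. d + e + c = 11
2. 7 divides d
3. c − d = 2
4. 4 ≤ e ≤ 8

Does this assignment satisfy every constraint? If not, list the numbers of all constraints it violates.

Constraints 2 and 4 are violated.

1. d + e + c = 3 + 3 + 5 = 11 — holds.
2. 3 = 7×0 + 3, so 7 does not divide 3 — does not hold.
3. c − d = 5 − 3 = 2 — holds.
4. e = 3 is outside [4, 8] — does not hold.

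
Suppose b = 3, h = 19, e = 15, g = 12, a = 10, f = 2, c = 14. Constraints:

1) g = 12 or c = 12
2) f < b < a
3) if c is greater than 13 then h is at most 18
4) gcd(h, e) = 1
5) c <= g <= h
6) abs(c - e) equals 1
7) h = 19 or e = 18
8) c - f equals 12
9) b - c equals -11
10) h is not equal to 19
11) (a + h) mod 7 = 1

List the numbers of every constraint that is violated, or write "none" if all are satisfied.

Constraints 3, 5, 10 do not hold.

1) g = 12 = 12 (first disjunct)  holds
2) values 2 < 3 < 10  holds
3) c = 14 > 13, so we need h ≤ 18; but h = 19 > 18  fails
4) gcd(19, 15) = 1  holds
5) values 14, 12, 19; c = 14 is not <= g = 12  fails
6) abs(14 - 15) = 1  holds
7) h = 19 = 19 (first disjunct)  holds
8) c - f = 14 - 2 = 12  holds
9) b - c = 3 - 14 = -11  holds
10) h = 19, but 19 is required to differ  fails
11) a + h = 29; 29 mod 7 = 1  holds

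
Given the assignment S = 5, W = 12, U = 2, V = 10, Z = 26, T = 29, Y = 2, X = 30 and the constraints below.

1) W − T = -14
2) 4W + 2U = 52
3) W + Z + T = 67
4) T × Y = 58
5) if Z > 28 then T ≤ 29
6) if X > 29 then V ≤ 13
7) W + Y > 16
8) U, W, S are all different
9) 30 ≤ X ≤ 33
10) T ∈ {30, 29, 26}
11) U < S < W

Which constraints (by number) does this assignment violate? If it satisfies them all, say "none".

1) W − T = 12 − 29 = -17, not -14  fails
2) 4W + 2U = 4(12) + 2(2) = 52  holds
3) W + Z + T = 12 + 26 + 29 = 67  holds
4) T × Y = 29 × 2 = 58  holds
5) Z = 26, not > 28; antecedent false, conditional vacuously true  holds
6) X = 30 > 29, so we need V ≤ 13; V = 10 ≤ 13  holds
7) W + Y = 12 + 2 = 14; 14 ≤ 16, bound 16 not met  fails
8) values 2, 12, 5 are pairwise distinct  holds
9) X = 30 lies in [30, 33]  holds
10) T = 29 is in {30, 29, 26}  holds
11) values 2 < 5 < 12  holds

The assignment fails constraints 1, 7.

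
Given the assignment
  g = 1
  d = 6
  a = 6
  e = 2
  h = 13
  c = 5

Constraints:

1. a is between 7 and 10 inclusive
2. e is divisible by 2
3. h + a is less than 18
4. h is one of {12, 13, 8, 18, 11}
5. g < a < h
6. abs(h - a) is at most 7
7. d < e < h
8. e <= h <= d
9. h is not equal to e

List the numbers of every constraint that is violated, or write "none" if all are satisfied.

Violated: 1, 3, 7, and 8.

1. a = 6 is outside [7, 10] — violated.
2. 2 / 2 = 1, so 2 divides 2 — OK.
3. h + a = 13 + 6 = 19; 19 ≥ 18, bound 18 not met — violated.
4. h = 13 is in {12, 13, 8, 18, 11} — OK.
5. values 1 < 6 < 13 — OK.
6. abs(13 - 6) = 7; 7 ≤ 7 — OK.
7. values 6, 2, 13; d = 6 is not < e = 2 — violated.
8. values 2, 13, 6; h = 13 is not <= d = 6 — violated.
9. h = 13, e = 2; distinct — OK.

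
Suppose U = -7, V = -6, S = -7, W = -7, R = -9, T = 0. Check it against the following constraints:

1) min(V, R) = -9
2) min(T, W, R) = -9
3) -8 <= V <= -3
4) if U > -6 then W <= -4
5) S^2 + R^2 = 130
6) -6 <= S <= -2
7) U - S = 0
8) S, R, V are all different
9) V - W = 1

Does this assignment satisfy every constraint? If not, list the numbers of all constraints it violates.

1) min(-6, -9) = -9  yes
2) min(0, -7, -9) = -9  yes
3) V = -6 lies in [-8, -3]  yes
4) U = -7, not > -6; antecedent false, conditional vacuously true  yes
5) S^2 + R^2 = (-7)^2 + (-9)^2 = 49 + 81 = 130  yes
6) S = -7 is outside [-6, -2]  no
7) U - S = -7 - (-7) = 0  yes
8) values -7, -9, -6 are pairwise distinct  yes
9) V - W = -6 - (-7) = 1  yes

Constraint 6 is violated.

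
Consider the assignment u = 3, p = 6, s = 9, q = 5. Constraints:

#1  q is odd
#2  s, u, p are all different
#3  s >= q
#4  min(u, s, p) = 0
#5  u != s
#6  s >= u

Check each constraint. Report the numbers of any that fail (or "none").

The assignment fails constraint 4.

#1 q = 5 is odd — holds.
#2 values 9, 3, 6 are pairwise distinct — holds.
#3 s = 9, q = 5; 9 ≥ 5 — holds.
#4 min(3, 9, 6) = 3, not 0 — does not hold.
#5 u = 3, s = 9; distinct — holds.
#6 s = 9, u = 3; 9 ≥ 3 — holds.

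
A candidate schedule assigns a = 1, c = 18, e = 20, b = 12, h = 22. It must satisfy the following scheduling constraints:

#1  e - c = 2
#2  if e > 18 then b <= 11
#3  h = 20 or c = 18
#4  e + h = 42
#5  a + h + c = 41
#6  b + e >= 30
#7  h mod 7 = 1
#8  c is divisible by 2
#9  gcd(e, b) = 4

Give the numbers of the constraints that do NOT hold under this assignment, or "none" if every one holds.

#1 e - c = 20 - 18 = 2 — satisfied.
#2 e = 20 > 18, so we need b ≤ 11; but b = 12 > 11 — violated.
#3 h = 22 ≠ 20, but c = 18 = 18 (second disjunct) — satisfied.
#4 e + h = 20 + 22 = 42 — satisfied.
#5 a + h + c = 1 + 22 + 18 = 41 — satisfied.
#6 b + e = 12 + 20 = 32; 32 ≥ 30 — satisfied.
#7 22 mod 7 = 1 — satisfied.
#8 18 / 2 = 9, so 2 divides 18 — satisfied.
#9 gcd(20, 12) = 4 — satisfied.

Constraint 2 is violated.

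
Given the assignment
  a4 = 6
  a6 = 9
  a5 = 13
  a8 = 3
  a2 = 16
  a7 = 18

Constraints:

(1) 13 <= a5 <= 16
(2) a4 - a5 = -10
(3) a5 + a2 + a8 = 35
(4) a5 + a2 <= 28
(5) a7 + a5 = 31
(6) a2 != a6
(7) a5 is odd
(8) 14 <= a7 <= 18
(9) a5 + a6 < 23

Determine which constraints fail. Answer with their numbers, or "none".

(1) a5 = 13 lies in [13, 16]  holds
(2) a4 - a5 = 6 - 13 = -7, not -10  fails
(3) a5 + a2 + a8 = 13 + 16 + 3 = 32, not 35  fails
(4) a5 + a2 = 13 + 16 = 29; 29 > 28, bound 28 not met  fails
(5) a7 + a5 = 18 + 13 = 31  holds
(6) a2 = 16, a6 = 9; distinct  holds
(7) a5 = 13 is odd  holds
(8) a7 = 18 lies in [14, 18]  holds
(9) a5 + a6 = 13 + 9 = 22; 22 < 23  holds

Constraints 2, 3, 4 do not hold.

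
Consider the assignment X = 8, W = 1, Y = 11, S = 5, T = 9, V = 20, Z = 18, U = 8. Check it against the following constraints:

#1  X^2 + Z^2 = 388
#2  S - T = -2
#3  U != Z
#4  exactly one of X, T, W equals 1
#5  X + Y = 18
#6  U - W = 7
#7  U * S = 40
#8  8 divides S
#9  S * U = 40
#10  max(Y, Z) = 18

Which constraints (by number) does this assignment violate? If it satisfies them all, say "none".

The assignment fails constraints 2, 5, and 8.

#1 X^2 + Z^2 = 8^2 + 18^2 = 64 + 324 = 388  yes
#2 S - T = 5 - 9 = -4, not -2  no
#3 U = 8, Z = 18; distinct  yes
#4 X=8, T=9, W=1; 1 of them equals 1  yes
#5 X + Y = 8 + 11 = 19, not 18  no
#6 U - W = 8 - 1 = 7  yes
#7 U * S = 8 * 5 = 40  yes
#8 5 = 8*0 + 5, so 8 does not divide 5  no
#9 S * U = 5 * 8 = 40  yes
#10 max(11, 18) = 18  yes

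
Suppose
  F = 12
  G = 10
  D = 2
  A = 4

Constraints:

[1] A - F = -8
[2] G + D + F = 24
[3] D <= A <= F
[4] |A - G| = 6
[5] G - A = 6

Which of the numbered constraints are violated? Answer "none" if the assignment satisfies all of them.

[1] A - F = 4 - 12 = -8  ✓
[2] G + D + F = 10 + 2 + 12 = 24  ✓
[3] values 2 <= 4 <= 12  ✓
[4] |4 - 10| = 6  ✓
[5] G - A = 10 - 4 = 6  ✓

The assignment satisfies every constraint.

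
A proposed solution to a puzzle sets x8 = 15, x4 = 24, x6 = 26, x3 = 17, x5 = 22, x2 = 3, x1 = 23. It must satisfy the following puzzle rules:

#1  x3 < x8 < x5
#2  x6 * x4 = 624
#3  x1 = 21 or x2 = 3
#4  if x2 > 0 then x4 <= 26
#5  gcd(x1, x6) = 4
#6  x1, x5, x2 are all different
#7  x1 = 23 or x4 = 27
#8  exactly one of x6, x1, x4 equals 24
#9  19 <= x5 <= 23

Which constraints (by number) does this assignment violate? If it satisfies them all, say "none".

#1 values 17, 15, 22; x3 = 17 is not < x8 = 15  fails
#2 x6 * x4 = 26 * 24 = 624  holds
#3 x1 = 23 ≠ 21, but x2 = 3 = 3 (second disjunct)  holds
#4 x2 = 3 > 0, so we need x4 ≤ 26; x4 = 24 ≤ 26  holds
#5 gcd(23, 26) = 1, not 4  fails
#6 values 23, 22, 3 are pairwise distinct  holds
#7 x1 = 23 = 23 (first disjunct)  holds
#8 x6=26, x1=23, x4=24; 1 of them equals 24  holds
#9 x5 = 22 lies in [19, 23]  holds

Constraints 1, 5 do not hold.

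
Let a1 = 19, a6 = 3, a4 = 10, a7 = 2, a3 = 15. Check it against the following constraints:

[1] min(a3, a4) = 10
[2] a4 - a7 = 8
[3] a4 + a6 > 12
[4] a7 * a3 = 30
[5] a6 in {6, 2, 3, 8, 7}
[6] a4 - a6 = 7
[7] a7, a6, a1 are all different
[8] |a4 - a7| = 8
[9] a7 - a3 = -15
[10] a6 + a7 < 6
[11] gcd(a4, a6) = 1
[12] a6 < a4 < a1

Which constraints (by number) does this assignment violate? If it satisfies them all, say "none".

The assignment fails constraint 9.

[1] min(15, 10) = 10  yes
[2] a4 - a7 = 10 - 2 = 8  yes
[3] a4 + a6 = 10 + 3 = 13; 13 > 12  yes
[4] a7 * a3 = 2 * 15 = 30  yes
[5] a6 = 3 is in {6, 2, 3, 8, 7}  yes
[6] a4 - a6 = 10 - 3 = 7  yes
[7] values 2, 3, 19 are pairwise distinct  yes
[8] |10 - 2| = 8  yes
[9] a7 - a3 = 2 - 15 = -13, not -15  no
[10] a6 + a7 = 3 + 2 = 5; 5 < 6  yes
[11] gcd(10, 3) = 1  yes
[12] values 3 < 10 < 19  yes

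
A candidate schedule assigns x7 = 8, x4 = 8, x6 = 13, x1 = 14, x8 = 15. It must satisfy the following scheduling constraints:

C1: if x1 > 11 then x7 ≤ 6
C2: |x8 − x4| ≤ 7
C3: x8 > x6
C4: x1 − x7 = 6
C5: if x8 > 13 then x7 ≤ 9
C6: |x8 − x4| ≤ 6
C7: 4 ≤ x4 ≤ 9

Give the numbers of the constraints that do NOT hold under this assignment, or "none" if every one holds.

C1: x1 = 14 > 11, so we need x7 ≤ 6; but x7 = 8 > 6  FAIL
C2: |15 − 8| = 7; 7 ≤ 7  OK
C3: x8 = 15, x6 = 13; 15 > 13  OK
C4: x1 − x7 = 14 − 8 = 6  OK
C5: x8 = 15 > 13, so we need x7 ≤ 9; x7 = 8 ≤ 9  OK
C6: |15 − 8| = 7; 7 > 6, exceeds bound 6  FAIL
C7: x4 = 8 lies in [4, 9]  OK

Constraints 1 and 6 do not hold.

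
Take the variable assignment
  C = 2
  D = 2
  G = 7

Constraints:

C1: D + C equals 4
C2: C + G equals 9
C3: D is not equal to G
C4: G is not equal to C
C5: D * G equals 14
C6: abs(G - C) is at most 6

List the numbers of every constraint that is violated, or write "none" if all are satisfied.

All constraints are satisfied.

C1: D + C = 2 + 2 = 4 — OK.
C2: C + G = 2 + 7 = 9 — OK.
C3: D = 2, G = 7; distinct — OK.
C4: G = 7, C = 2; distinct — OK.
C5: D * G = 2 * 7 = 14 — OK.
C6: abs(7 - 2) = 5; 5 ≤ 6 — OK.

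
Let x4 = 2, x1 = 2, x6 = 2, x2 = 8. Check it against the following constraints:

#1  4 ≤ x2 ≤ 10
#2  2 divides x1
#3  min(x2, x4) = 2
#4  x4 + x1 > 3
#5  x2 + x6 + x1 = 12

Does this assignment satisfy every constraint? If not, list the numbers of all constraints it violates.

All constraints are satisfied.

#1 x2 = 8 lies in [4, 10] — holds.
#2 2 / 2 = 1, so 2 divides 2 — holds.
#3 min(8, 2) = 2 — holds.
#4 x4 + x1 = 2 + 2 = 4; 4 > 3 — holds.
#5 x2 + x6 + x1 = 8 + 2 + 2 = 12 — holds.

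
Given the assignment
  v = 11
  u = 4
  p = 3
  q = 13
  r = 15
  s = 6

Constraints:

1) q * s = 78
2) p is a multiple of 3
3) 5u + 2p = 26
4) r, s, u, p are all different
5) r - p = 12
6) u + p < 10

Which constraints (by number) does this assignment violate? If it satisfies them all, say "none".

1) q * s = 13 * 6 = 78 — holds.
2) 3 / 3 = 1, so 3 divides 3 — holds.
3) 5u + 2p = 5(4) + 2(3) = 26 — holds.
4) values 15, 6, 4, 3 are pairwise distinct — holds.
5) r - p = 15 - 3 = 12 — holds.
6) u + p = 4 + 3 = 7; 7 < 10 — holds.

Yes — all constraints hold.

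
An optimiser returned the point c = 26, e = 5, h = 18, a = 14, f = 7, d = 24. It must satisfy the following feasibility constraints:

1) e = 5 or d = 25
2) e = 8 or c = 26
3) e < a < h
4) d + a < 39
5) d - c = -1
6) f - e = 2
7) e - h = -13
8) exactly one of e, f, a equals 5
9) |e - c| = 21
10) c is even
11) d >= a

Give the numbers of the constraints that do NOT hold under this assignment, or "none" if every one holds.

1) e = 5 = 5 (first disjunct)  ✓
2) e = 5 ≠ 8, but c = 26 = 26 (second disjunct)  ✓
3) values 5 < 14 < 18  ✓
4) d + a = 24 + 14 = 38; 38 < 39  ✓
5) d - c = 24 - 26 = -2, not -1  ✗
6) f - e = 7 - 5 = 2  ✓
7) e - h = 5 - 18 = -13  ✓
8) e=5, f=7, a=14; 1 of them equals 5  ✓
9) |5 - 26| = 21  ✓
10) c = 26 is even  ✓
11) d = 24, a = 14; 24 ≥ 14  ✓

No — constraint 5 is not satisfied.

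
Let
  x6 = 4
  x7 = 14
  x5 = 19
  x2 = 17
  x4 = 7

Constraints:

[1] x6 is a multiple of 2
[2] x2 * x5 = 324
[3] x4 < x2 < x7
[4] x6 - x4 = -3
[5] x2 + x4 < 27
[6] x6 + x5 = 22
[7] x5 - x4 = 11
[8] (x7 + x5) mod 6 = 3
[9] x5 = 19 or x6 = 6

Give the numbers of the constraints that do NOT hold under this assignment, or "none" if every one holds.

Violated: 2, 3, 6, 7.

[1] 4 / 2 = 2, so 2 divides 4  OK
[2] x2 * x5 = 17 * 19 = 323, not 324  FAIL
[3] values 7, 17, 14; x2 = 17 is not < x7 = 14  FAIL
[4] x6 - x4 = 4 - 7 = -3  OK
[5] x2 + x4 = 17 + 7 = 24; 24 < 27  OK
[6] x6 + x5 = 4 + 19 = 23, not 22  FAIL
[7] x5 - x4 = 19 - 7 = 12, not 11  FAIL
[8] x7 + x5 = 33; 33 mod 6 = 3  OK
[9] x5 = 19 = 19 (first disjunct)  OK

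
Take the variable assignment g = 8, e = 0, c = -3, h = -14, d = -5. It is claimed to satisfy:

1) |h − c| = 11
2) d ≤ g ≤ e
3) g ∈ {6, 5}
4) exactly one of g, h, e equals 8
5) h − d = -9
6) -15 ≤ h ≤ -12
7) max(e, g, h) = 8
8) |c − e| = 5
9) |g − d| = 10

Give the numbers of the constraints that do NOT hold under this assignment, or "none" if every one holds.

Constraints 2, 3, 8, 9 do not hold.

1) |-14 − (-3)| = 11  OK
2) values -5, 8, 0; g = 8 is not ≤ e = 0  FAIL
3) g = 8 is not in {6, 5}  FAIL
4) g=8, h=-14, e=0; 1 of them equals 8  OK
5) h − d = -14 − (-5) = -9  OK
6) h = -14 lies in [-15, -12]  OK
7) max(0, 8, -14) = 8  OK
8) |-3 − 0| = 3, not 5  FAIL
9) |8 − (-5)| = 13, not 10  FAIL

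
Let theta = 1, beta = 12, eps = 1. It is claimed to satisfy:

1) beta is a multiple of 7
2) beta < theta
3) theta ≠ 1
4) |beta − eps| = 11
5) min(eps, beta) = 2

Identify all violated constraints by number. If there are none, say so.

Violated: 1, 2, 3, and 5.

1) 12 = 7×1 + 5, so 7 does not divide 12 — violated.
2) beta = 12, theta = 1; 12 ≥ 1 (want <) — violated.
3) theta = 1, but 1 is required to differ — violated.
4) |12 − 1| = 11 — satisfied.
5) min(1, 12) = 1, not 2 — violated.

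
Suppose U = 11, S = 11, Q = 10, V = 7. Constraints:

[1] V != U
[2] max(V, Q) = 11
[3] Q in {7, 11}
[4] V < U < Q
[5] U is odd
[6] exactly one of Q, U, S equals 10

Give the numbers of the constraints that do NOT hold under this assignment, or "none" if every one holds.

[1] V = 7, U = 11; distinct — holds.
[2] max(7, 10) = 10, not 11 — does not hold.
[3] Q = 10 is not in {7, 11} — does not hold.
[4] values 7, 11, 10; U = 11 is not < Q = 10 — does not hold.
[5] U = 11 is odd — holds.
[6] Q=10, U=11, S=11; 1 of them equals 10 — holds.

No — constraints 2, 3, and 4 are not satisfied.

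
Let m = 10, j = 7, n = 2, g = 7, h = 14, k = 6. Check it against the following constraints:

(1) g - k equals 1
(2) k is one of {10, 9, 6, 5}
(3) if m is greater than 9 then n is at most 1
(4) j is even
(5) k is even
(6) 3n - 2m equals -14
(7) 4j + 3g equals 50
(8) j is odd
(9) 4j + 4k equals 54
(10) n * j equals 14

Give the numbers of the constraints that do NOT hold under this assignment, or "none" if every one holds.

(1) g - k = 7 - 6 = 1 — OK.
(2) k = 6 is in {10, 9, 6, 5} — OK.
(3) m = 10 > 9, so we need n ≤ 1; but n = 2 > 1 — violated.
(4) j = 7 is odd — violated.
(5) k = 6 is even — OK.
(6) 3n - 2m = 3(2) - 2(10) = -14 — OK.
(7) 4j + 3g = 4(7) + 3(7) = 49, not 50 — violated.
(8) j = 7 is odd — OK.
(9) 4j + 4k = 4(7) + 4(6) = 52, not 54 — violated.
(10) n * j = 2 * 7 = 14 — OK.

Violated: 3, 4, 7, and 9.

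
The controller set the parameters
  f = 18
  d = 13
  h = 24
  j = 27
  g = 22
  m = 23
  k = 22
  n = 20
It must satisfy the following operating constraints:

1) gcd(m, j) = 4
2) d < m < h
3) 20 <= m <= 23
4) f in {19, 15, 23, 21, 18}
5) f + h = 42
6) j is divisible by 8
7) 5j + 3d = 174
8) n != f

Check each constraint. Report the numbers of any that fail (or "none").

No — constraints 1 and 6 are not satisfied.

1) gcd(23, 27) = 1, not 4 — violated.
2) values 13 < 23 < 24 — OK.
3) m = 23 lies in [20, 23] — OK.
4) f = 18 is in {19, 15, 23, 21, 18} — OK.
5) f + h = 18 + 24 = 42 — OK.
6) 27 = 8*3 + 3, so 8 does not divide 27 — violated.
7) 5j + 3d = 5(27) + 3(13) = 174 — OK.
8) n = 20, f = 18; distinct — OK.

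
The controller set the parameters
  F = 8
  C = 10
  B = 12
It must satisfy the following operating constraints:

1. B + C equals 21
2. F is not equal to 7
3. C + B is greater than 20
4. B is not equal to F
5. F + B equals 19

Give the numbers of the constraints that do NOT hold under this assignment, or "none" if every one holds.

Violated: 1 and 5.

1. B + C = 12 + 10 = 22, not 21 — fails.
2. F = 8, and 8 ≠ 7 — holds.
3. C + B = 10 + 12 = 22; 22 > 20 — holds.
4. B = 12, F = 8; distinct — holds.
5. F + B = 8 + 12 = 20, not 19 — fails.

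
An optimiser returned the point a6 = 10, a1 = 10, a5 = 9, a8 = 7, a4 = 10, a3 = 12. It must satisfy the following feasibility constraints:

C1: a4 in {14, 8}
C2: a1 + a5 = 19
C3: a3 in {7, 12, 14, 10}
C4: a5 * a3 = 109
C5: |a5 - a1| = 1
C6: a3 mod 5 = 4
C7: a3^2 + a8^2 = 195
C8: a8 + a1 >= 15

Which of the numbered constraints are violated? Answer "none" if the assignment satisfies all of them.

Constraints 1, 4, 6, 7 are violated.

C1: a4 = 10 is not in {14, 8} — violated.
C2: a1 + a5 = 10 + 9 = 19 — satisfied.
C3: a3 = 12 is in {7, 12, 14, 10} — satisfied.
C4: a5 * a3 = 9 * 12 = 108, not 109 — violated.
C5: |9 - 10| = 1 — satisfied.
C6: 12 mod 5 = 2, not 4 — violated.
C7: a3^2 + a8^2 = 12^2 + 7^2 = 144 + 49 = 193, not 195 — violated.
C8: a8 + a1 = 7 + 10 = 17; 17 ≥ 15 — satisfied.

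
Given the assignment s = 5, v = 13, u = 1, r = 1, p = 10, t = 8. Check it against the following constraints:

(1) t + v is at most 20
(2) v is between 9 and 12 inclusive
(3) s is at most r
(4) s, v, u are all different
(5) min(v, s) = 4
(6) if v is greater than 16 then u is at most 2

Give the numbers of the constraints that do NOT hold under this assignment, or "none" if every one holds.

(1) t + v = 8 + 13 = 21; 21 > 20, bound 20 not met — does not hold.
(2) v = 13 is outside [9, 12] — does not hold.
(3) s = 5, r = 1; 5 > 1 (want ≤) — does not hold.
(4) values 5, 13, 1 are pairwise distinct — holds.
(5) min(13, 5) = 5, not 4 — does not hold.
(6) v = 13, not > 16; antecedent false, conditional vacuously true — holds.

No — constraints 1, 2, 3, and 5 are not satisfied.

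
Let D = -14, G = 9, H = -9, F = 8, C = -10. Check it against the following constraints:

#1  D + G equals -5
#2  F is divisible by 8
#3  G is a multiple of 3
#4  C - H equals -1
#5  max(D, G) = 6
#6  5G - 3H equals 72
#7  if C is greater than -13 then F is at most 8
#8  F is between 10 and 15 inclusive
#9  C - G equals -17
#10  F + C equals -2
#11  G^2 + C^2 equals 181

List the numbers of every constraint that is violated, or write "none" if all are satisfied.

#1 D + G = -14 + 9 = -5  true
#2 8 / 8 = 1, so 8 divides 8  true
#3 9 / 3 = 3, so 3 divides 9  true
#4 C - H = -10 - (-9) = -1  true
#5 max(-14, 9) = 9, not 6  false
#6 5G - 3H = 5(9) - 3(-9) = 72  true
#7 C = -10 > -13, so we need F ≤ 8; F = 8 ≤ 8  true
#8 F = 8 is outside [10, 15]  false
#9 C - G = -10 - 9 = -19, not -17  false
#10 F + C = 8 + (-10) = -2  true
#11 G^2 + C^2 = 9^2 + (-10)^2 = 81 + 100 = 181  true

Constraints 5, 8, 9 do not hold.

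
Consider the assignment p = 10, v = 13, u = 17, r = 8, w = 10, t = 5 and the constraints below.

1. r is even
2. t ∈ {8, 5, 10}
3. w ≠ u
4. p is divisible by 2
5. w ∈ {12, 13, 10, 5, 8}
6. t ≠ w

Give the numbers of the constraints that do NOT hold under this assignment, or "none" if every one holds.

No violations.

1. r = 8 is even — satisfied.
2. t = 5 is in {8, 5, 10} — satisfied.
3. w = 10, u = 17; distinct — satisfied.
4. 10 / 2 = 5, so 2 divides 10 — satisfied.
5. w = 10 is in {12, 13, 10, 5, 8} — satisfied.
6. t = 5, w = 10; distinct — satisfied.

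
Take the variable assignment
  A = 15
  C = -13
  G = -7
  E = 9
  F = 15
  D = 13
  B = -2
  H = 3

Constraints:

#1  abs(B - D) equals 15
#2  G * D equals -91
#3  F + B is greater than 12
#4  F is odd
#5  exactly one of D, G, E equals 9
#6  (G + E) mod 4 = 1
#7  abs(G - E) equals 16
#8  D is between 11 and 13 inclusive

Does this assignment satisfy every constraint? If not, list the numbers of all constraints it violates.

#1 abs(-2 - 13) = 15 — OK.
#2 G * D = -7 * 13 = -91 — OK.
#3 F + B = 15 + (-2) = 13; 13 > 12 — OK.
#4 F = 15 is odd — OK.
#5 D=13, G=-7, E=9; 1 of them equals 9 — OK.
#6 G + E = 2; 2 mod 4 = 2, not 1 — violated.
#7 abs(-7 - 9) = 16 — OK.
#8 D = 13 lies in [11, 13] — OK.

Constraint 6 is violated.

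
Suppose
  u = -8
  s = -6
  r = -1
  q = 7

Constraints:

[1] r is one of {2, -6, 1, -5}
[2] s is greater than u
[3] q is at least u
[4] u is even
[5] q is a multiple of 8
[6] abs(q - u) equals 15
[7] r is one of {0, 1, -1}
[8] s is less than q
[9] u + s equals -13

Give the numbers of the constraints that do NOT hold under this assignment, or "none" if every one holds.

Constraints 1, 5, and 9 are violated.

[1] r = -1 is not in {2, -6, 1, -5} — violated.
[2] s = -6, u = -8; -6 > -8 — OK.
[3] q = 7, u = -8; 7 ≥ -8 — OK.
[4] u = -8 is even — OK.
[5] 7 = 8*0 + 7, so 8 does not divide 7 — violated.
[6] abs(7 - (-8)) = 15 — OK.
[7] r = -1 is in {0, 1, -1} — OK.
[8] s = -6, q = 7; -6 < 7 — OK.
[9] u + s = -8 + (-6) = -14, not -13 — violated.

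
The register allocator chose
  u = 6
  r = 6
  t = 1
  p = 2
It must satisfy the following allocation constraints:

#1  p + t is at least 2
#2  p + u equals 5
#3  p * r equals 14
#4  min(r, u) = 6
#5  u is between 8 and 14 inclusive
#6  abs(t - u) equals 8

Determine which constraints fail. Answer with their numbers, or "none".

#1 p + t = 2 + 1 = 3; 3 ≥ 2 — OK.
#2 p + u = 2 + 6 = 8, not 5 — violated.
#3 p * r = 2 * 6 = 12, not 14 — violated.
#4 min(6, 6) = 6 — OK.
#5 u = 6 is outside [8, 14] — violated.
#6 abs(1 - 6) = 5, not 8 — violated.

Constraints 2, 3, 5, 6 do not hold.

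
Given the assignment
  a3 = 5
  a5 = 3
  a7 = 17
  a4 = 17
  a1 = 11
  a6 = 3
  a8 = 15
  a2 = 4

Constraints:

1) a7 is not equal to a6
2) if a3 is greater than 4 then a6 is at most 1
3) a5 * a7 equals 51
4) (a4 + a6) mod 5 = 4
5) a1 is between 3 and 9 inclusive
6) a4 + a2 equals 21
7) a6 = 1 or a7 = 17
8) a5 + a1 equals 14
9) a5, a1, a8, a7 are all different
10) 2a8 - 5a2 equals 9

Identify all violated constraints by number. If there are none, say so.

1) a7 = 17, a6 = 3; distinct — OK.
2) a3 = 5 > 4, so we need a6 ≤ 1; but a6 = 3 > 1 — violated.
3) a5 * a7 = 3 * 17 = 51 — OK.
4) a4 + a6 = 20; 20 mod 5 = 0, not 4 — violated.
5) a1 = 11 is outside [3, 9] — violated.
6) a4 + a2 = 17 + 4 = 21 — OK.
7) a6 = 3 ≠ 1, but a7 = 17 = 17 (second disjunct) — OK.
8) a5 + a1 = 3 + 11 = 14 — OK.
9) values 3, 11, 15, 17 are pairwise distinct — OK.
10) 2a8 - 5a2 = 2(15) - 5(4) = 10, not 9 — violated.

No — constraints 2, 4, 5, 10 are not satisfied.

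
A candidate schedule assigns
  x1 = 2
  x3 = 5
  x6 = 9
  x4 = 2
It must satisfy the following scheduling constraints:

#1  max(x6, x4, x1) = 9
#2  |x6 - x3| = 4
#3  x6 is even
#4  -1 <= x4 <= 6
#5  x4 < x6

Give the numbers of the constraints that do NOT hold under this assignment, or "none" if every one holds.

No — constraint 3 is not satisfied.

#1 max(9, 2, 2) = 9 — satisfied.
#2 |9 - 5| = 4 — satisfied.
#3 x6 = 9 is odd — violated.
#4 x4 = 2 lies in [-1, 6] — satisfied.
#5 x4 = 2, x6 = 9; 2 < 9 — satisfied.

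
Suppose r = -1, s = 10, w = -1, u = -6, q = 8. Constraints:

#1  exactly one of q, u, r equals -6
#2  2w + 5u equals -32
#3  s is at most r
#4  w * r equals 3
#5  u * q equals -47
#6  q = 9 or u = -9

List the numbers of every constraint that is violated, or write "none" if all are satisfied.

#1 q=8, u=-6, r=-1; 1 of them equals -6  OK
#2 2w + 5u = 2(-1) + 5(-6) = -32  OK
#3 s = 10, r = -1; 10 > -1 (want ≤)  FAIL
#4 w * r = -1 * (-1) = 1, not 3  FAIL
#5 u * q = -6 * 8 = -48, not -47  FAIL
#6 q = 8 ≠ 9 and u = -6 ≠ -9; both disjuncts false  FAIL

Violated: 3, 4, 5, 6.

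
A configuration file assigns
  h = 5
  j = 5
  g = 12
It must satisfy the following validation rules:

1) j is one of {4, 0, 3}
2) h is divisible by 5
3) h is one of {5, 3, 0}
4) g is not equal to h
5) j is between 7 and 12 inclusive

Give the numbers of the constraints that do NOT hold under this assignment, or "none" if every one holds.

1) j = 5 is not in {4, 0, 3} — violated.
2) 5 / 5 = 1, so 5 divides 5 — OK.
3) h = 5 is in {5, 3, 0} — OK.
4) g = 12, h = 5; distinct — OK.
5) j = 5 is outside [7, 12] — violated.

Violated: 1, 5.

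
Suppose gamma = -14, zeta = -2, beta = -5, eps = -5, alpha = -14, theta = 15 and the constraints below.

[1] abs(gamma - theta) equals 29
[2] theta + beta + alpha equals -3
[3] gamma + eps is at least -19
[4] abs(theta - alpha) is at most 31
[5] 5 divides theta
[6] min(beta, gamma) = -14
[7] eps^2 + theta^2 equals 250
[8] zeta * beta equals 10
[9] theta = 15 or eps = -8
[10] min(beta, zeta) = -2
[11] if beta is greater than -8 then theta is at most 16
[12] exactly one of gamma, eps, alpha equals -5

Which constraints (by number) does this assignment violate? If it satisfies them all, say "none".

[1] abs(-14 - 15) = 29  holds
[2] theta + beta + alpha = 15 + (-5) + (-14) = -4, not -3  fails
[3] gamma + eps = -14 + (-5) = -19; -19 ≥ -19  holds
[4] abs(15 - (-14)) = 29; 29 ≤ 31  holds
[5] 15 / 5 = 3, so 5 divides 15  holds
[6] min(-5, -14) = -14  holds
[7] eps^2 + theta^2 = (-5)^2 + 15^2 = 25 + 225 = 250  holds
[8] zeta * beta = -2 * (-5) = 10  holds
[9] theta = 15 = 15 (first disjunct)  holds
[10] min(-5, -2) = -5, not -2  fails
[11] beta = -5 > -8, so we need theta ≤ 16; theta = 15 ≤ 16  holds
[12] gamma=-14, eps=-5, alpha=-14; 1 of them equals -5  holds

Constraints 2 and 10 are violated.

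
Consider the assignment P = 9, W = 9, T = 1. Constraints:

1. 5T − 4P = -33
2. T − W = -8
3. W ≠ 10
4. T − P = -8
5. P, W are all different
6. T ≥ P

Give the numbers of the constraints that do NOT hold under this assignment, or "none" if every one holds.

1. 5T − 4P = 5(1) − 4(9) = -31, not -33  ✘
2. T − W = 1 − 9 = -8  ✔
3. W = 9, and 9 ≠ 10  ✔
4. T − P = 1 − 9 = -8  ✔
5. P = W = 9, not all different  ✘
6. T = 1, P = 9; 1 < 9 (want ≥)  ✘

No — constraints 1, 5, and 6 are not satisfied.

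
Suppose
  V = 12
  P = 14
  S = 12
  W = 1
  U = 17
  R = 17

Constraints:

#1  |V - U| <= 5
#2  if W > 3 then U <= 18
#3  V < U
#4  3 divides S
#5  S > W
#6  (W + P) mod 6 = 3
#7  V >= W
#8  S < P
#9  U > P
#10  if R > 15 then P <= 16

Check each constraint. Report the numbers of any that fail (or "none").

#1 |12 - 17| = 5; 5 ≤ 5 — satisfied.
#2 W = 1, not > 3; antecedent false, conditional vacuously true — satisfied.
#3 V = 12, U = 17; 12 < 17 — satisfied.
#4 12 / 3 = 4, so 3 divides 12 — satisfied.
#5 S = 12, W = 1; 12 > 1 — satisfied.
#6 W + P = 15; 15 mod 6 = 3 — satisfied.
#7 V = 12, W = 1; 12 ≥ 1 — satisfied.
#8 S = 12, P = 14; 12 < 14 — satisfied.
#9 U = 17, P = 14; 17 > 14 — satisfied.
#10 R = 17 > 15, so we need P ≤ 16; P = 14 ≤ 16 — satisfied.

The assignment satisfies every constraint.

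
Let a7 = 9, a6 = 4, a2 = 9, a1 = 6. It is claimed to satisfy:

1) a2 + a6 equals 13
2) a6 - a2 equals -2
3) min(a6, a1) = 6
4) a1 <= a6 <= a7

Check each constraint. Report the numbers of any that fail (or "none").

The assignment fails constraints 2, 3, and 4.

1) a2 + a6 = 9 + 4 = 13  ✓
2) a6 - a2 = 4 - 9 = -5, not -2  ✗
3) min(4, 6) = 4, not 6  ✗
4) values 6, 4, 9; a1 = 6 is not <= a6 = 4  ✗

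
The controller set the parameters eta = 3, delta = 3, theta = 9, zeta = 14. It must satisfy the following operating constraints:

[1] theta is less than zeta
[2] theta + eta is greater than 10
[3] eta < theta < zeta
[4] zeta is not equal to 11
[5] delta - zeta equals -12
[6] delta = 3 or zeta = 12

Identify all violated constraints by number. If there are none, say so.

Constraint 5 is violated.

[1] theta = 9, zeta = 14; 9 < 14 — OK.
[2] theta + eta = 9 + 3 = 12; 12 > 10 — OK.
[3] values 3 < 9 < 14 — OK.
[4] zeta = 14, and 14 ≠ 11 — OK.
[5] delta - zeta = 3 - 14 = -11, not -12 — violated.
[6] delta = 3 = 3 (first disjunct) — OK.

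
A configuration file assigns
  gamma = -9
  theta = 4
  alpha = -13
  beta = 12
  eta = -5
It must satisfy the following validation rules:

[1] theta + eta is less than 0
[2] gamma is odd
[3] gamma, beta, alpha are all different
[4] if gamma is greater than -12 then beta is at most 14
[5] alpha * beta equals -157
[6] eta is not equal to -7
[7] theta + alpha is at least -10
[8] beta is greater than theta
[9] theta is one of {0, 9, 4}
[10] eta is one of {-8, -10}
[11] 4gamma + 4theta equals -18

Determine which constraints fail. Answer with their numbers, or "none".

Constraints 5, 10, 11 are violated.

[1] theta + eta = 4 + (-5) = -1; -1 < 0 — holds.
[2] gamma = -9 is odd — holds.
[3] values -9, 12, -13 are pairwise distinct — holds.
[4] gamma = -9 > -12, so we need beta ≤ 14; beta = 12 ≤ 14 — holds.
[5] alpha * beta = -13 * 12 = -156, not -157 — does not hold.
[6] eta = -5, and -5 ≠ -7 — holds.
[7] theta + alpha = 4 + (-13) = -9; -9 ≥ -10 — holds.
[8] beta = 12, theta = 4; 12 > 4 — holds.
[9] theta = 4 is in {0, 9, 4} — holds.
[10] eta = -5 is not in {-8, -10} — does not hold.
[11] 4gamma + 4theta = 4(-9) + 4(4) = -20, not -18 — does not hold.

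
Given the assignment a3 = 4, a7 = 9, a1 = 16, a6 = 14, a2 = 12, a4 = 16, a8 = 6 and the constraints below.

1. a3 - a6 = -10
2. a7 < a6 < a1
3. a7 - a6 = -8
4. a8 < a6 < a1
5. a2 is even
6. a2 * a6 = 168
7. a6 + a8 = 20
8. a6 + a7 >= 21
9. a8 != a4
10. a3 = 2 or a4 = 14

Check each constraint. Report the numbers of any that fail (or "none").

1. a3 - a6 = 4 - 14 = -10 — holds.
2. values 9 < 14 < 16 — holds.
3. a7 - a6 = 9 - 14 = -5, not -8 — does not hold.
4. values 6 < 14 < 16 — holds.
5. a2 = 12 is even — holds.
6. a2 * a6 = 12 * 14 = 168 — holds.
7. a6 + a8 = 14 + 6 = 20 — holds.
8. a6 + a7 = 14 + 9 = 23; 23 ≥ 21 — holds.
9. a8 = 6, a4 = 16; distinct — holds.
10. a3 = 4 ≠ 2 and a4 = 16 ≠ 14; both disjuncts false — does not hold.

No — constraints 3, 10 are not satisfied.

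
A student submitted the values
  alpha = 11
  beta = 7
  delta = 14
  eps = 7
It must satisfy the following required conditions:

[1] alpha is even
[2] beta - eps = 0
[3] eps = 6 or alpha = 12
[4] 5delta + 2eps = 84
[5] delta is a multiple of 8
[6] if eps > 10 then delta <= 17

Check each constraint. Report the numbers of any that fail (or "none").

Constraints 1, 3, 5 are violated.

[1] alpha = 11 is odd  ✗
[2] beta - eps = 7 - 7 = 0  ✓
[3] eps = 7 ≠ 6 and alpha = 11 ≠ 12; both disjuncts false  ✗
[4] 5delta + 2eps = 5(14) + 2(7) = 84  ✓
[5] 14 = 8*1 + 6, so 8 does not divide 14  ✗
[6] eps = 7, not > 10; antecedent false, conditional vacuously true  ✓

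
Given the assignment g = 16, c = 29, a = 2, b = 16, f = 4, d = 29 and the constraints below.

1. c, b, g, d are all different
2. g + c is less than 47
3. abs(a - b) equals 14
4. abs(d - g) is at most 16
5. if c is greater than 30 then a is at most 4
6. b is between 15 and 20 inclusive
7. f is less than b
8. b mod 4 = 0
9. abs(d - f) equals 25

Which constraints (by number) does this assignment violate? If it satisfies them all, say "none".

No — constraint 1 is not satisfied.

1. b = g = 16, not all different — violated.
2. g + c = 16 + 29 = 45; 45 < 47 — OK.
3. abs(2 - 16) = 14 — OK.
4. abs(29 - 16) = 13; 13 ≤ 16 — OK.
5. c = 29, not > 30; antecedent false, conditional vacuously true — OK.
6. b = 16 lies in [15, 20] — OK.
7. f = 4, b = 16; 4 < 16 — OK.
8. 16 mod 4 = 0 — OK.
9. abs(29 - 4) = 25 — OK.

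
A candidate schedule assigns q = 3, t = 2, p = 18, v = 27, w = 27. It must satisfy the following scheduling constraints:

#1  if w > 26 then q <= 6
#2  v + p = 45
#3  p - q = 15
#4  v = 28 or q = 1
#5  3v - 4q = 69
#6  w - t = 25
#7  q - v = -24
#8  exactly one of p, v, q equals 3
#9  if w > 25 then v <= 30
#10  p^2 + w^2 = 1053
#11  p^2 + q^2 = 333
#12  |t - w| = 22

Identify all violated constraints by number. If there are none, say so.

#1 w = 27 > 26, so we need q ≤ 6; q = 3 ≤ 6 — OK.
#2 v + p = 27 + 18 = 45 — OK.
#3 p - q = 18 - 3 = 15 — OK.
#4 v = 27 ≠ 28 and q = 3 ≠ 1; both disjuncts false — violated.
#5 3v - 4q = 3(27) - 4(3) = 69 — OK.
#6 w - t = 27 - 2 = 25 — OK.
#7 q - v = 3 - 27 = -24 — OK.
#8 p=18, v=27, q=3; 1 of them equals 3 — OK.
#9 w = 27 > 25, so we need v ≤ 30; v = 27 ≤ 30 — OK.
#10 p^2 + w^2 = 18^2 + 27^2 = 324 + 729 = 1053 — OK.
#11 p^2 + q^2 = 18^2 + 3^2 = 324 + 9 = 333 — OK.
#12 |2 - 27| = 25, not 22 — violated.

The assignment fails constraints 4 and 12.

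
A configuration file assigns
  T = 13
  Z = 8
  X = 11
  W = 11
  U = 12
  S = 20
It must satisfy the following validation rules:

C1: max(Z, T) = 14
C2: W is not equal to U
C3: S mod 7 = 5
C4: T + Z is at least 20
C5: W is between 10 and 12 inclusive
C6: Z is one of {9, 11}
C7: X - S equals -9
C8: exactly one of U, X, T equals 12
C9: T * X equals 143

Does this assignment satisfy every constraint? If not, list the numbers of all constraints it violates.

Constraints 1, 3, and 6 do not hold.

C1: max(8, 13) = 13, not 14 — violated.
C2: W = 11, U = 12; distinct — satisfied.
C3: 20 mod 7 = 6, not 5 — violated.
C4: T + Z = 13 + 8 = 21; 21 ≥ 20 — satisfied.
C5: W = 11 lies in [10, 12] — satisfied.
C6: Z = 8 is not in {9, 11} — violated.
C7: X - S = 11 - 20 = -9 — satisfied.
C8: U=12, X=11, T=13; 1 of them equals 12 — satisfied.
C9: T * X = 13 * 11 = 143 — satisfied.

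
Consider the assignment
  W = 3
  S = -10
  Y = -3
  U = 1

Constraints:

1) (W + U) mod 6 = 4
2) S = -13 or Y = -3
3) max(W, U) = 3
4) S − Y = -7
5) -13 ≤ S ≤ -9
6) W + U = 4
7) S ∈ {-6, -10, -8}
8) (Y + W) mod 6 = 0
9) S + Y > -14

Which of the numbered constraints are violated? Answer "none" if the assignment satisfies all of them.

Yes — all constraints hold.

1) W + U = 4; 4 mod 6 = 4 — holds.
2) S = -10 ≠ -13, but Y = -3 = -3 (second disjunct) — holds.
3) max(3, 1) = 3 — holds.
4) S − Y = -10 − (-3) = -7 — holds.
5) S = -10 lies in [-13, -9] — holds.
6) W + U = 3 + 1 = 4 — holds.
7) S = -10 is in {-6, -10, -8} — holds.
8) Y + W = 0; 0 mod 6 = 0 — holds.
9) S + Y = -10 + (-3) = -13; -13 > -14 — holds.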